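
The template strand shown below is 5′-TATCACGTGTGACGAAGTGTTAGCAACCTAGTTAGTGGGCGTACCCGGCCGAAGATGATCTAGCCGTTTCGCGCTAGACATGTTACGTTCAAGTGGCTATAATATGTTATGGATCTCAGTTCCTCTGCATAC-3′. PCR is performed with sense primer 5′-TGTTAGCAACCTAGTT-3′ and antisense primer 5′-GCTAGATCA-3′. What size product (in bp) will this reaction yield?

The forward primer matches the template at positions 18–33.
The reverse primer's reverse complement is TGATCTAGC, which matches the template at positions 56–64.
The product runs from position 18 to position 64, so its length is 64 − 18 + 1 = 47 bp.

47 bp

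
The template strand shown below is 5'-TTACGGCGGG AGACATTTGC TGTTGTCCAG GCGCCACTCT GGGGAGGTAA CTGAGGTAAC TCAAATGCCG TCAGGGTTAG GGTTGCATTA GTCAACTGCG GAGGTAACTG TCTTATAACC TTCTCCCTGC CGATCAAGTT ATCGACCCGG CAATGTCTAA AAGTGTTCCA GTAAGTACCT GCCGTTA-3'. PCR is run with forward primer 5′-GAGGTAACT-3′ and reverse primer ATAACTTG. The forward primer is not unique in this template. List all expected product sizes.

99 bp, 90 bp, 42 bp

The forward primer GAGGTAACT matches the top strand at positions 44–52, 53–61, 101–109.
The reverse primer's reverse complement is CAAGTTAT, matching at positions 135–142.
Each forward site pairs with the reverse site to give a product ending at position 142: sizes 99, 90, 42 bp.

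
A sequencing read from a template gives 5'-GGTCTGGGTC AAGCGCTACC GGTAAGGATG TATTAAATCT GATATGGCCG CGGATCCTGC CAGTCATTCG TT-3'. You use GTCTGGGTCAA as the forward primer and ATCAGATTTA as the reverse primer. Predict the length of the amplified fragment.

42 bp

Forward primer GTCTGGGTCAA is found on the top strand at positions 2–12.
Reverse complement of the reverse primer: TAAATCTGAT. This occurs on the top strand at positions 34–43.
Product length = (reverse-primer end) − (forward-primer start) + 1 = 43 − 2 + 1 = 42 bp.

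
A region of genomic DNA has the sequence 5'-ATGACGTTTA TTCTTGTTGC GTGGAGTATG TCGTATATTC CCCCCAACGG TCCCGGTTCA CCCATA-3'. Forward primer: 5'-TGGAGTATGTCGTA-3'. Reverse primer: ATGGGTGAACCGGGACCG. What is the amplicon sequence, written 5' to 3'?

5'-TGGAGTATGTCGTATATTCCCCCCAACGGTCCCGGTTCACCCAT-3'

The forward primer matches the template at positions 22–35.
Taking the reverse complement of ATGGGTGAACCGGGACCG gives CGGTCCCGGTTCACCCAT, found at positions 48–65 on the template; the primer anneals here to the top strand with its 3' end pointing upstream.
The product is the template from position 22 through 65 (44 bp).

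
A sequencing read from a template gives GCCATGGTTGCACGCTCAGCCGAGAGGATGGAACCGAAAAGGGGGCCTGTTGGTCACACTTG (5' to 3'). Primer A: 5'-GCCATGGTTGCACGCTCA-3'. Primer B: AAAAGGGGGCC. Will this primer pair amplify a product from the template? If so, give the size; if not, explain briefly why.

Primer A (GCCATGGTTGCACGCTCA) matches the top strand at positions 1–18 (3' end points downstream).
Primer B (AAAAGGGGGCC) also matches the top strand directly, at positions 37–47 — its reverse complement GGCCCCCTTTT is not present.
Both primers anneal to the bottom strand with 3' ends pointing the same way, so neither can prime synthesis back toward the other.

No product — both primers anneal to the same strand and extend in the same direction.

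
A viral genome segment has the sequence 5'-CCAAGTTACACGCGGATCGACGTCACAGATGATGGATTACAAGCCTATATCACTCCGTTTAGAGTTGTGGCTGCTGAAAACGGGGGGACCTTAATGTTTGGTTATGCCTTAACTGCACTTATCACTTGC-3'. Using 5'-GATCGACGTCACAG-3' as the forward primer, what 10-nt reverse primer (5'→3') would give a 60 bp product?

The forward primer binds at positions 15–28, so a 60 bp product ends at position 15 + 60 − 1 = 74.
The reverse primer anneals to the top strand over positions 65–74, i.e. to TTGTGGCTGC.
Its sequence written 5'→3' is the reverse complement: GCAGCCACAA.

5'-GCAGCCACAA-3'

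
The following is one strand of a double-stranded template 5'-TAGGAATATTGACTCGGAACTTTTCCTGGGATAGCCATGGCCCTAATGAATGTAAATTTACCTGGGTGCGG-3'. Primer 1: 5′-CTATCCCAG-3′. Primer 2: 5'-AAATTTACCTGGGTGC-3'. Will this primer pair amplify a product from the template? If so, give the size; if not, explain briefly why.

No product — the primers' 3' ends point away from each other.

Primer 1 (CTATCCCAG) has reverse complement CTGGGATAG, which matches the top strand at positions 26–34; primer 1 anneals to the top strand there with its 3' end pointing upstream toward position 26.
Primer 2 (AAATTTACCTGGGTGC) matches the top strand directly at positions 54–69; it anneals to the bottom strand with its 3' end pointing downstream toward position 69.
The 3' ends diverge (primer 1 extends toward position 1, primer 2 toward position 71), so the primers never converge on a shared product.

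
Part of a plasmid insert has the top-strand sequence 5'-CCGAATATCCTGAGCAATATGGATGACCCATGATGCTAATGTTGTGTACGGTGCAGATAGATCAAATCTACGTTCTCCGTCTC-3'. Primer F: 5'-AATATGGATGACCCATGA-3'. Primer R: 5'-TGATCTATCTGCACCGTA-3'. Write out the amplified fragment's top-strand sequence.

Forward primer AATATGGATGACCCATGA is found on the top strand at positions 16–33.
Reverse complement of the reverse primer: TACGGTGCAGATAGATCA. This occurs on the top strand at positions 47–64.
The product is the template from position 16 through 64 (49 bp).

5'-AATATGGATGACCCATGATGCTAATGTTGTGTACGGTGCAGATAGATCA-3'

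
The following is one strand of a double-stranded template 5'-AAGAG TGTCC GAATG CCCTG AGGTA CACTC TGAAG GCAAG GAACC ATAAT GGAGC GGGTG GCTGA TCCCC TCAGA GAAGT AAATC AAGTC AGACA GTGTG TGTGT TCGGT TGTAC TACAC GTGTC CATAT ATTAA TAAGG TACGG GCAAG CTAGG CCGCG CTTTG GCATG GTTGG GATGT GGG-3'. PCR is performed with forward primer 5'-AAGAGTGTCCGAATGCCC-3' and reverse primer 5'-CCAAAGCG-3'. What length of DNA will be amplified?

166 bp

Forward primer AAGAGTGTCCGAATGCCC is found on the top strand at positions 1–18.
Taking the reverse complement of CCAAAGCG gives CGCTTTGG, found at positions 159–166 on the template; the primer anneals here to the top strand with its 3' end pointing upstream.
Amplicon spans positions 1–166: 166 bp.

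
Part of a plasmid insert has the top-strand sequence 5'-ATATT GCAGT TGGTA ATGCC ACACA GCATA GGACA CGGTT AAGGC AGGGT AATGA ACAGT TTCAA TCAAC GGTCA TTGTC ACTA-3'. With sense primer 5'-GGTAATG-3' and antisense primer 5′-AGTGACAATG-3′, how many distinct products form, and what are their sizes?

Two products: 72 bp, 36 bp

The forward primer GGTAATG matches the top strand at positions 12–18, 48–54.
The reverse primer's reverse complement is CATTGTCACT, matching at positions 74–83.
Each forward site pairs with the reverse site to give a product ending at position 83: sizes 72, 36 bp.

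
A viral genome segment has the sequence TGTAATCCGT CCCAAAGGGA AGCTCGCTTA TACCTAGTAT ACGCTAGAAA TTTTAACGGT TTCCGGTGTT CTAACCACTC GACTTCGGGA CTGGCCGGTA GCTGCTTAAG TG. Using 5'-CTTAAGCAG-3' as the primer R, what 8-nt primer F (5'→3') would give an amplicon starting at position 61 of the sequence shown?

5'-TTCCGGTG-3'

The reverse primer's reverse complement CTGCTTAAG matches the template at positions 102–110; the product starts at position 61.
The forward primer is identical to the top strand over positions 61–68: TTCCGGTG.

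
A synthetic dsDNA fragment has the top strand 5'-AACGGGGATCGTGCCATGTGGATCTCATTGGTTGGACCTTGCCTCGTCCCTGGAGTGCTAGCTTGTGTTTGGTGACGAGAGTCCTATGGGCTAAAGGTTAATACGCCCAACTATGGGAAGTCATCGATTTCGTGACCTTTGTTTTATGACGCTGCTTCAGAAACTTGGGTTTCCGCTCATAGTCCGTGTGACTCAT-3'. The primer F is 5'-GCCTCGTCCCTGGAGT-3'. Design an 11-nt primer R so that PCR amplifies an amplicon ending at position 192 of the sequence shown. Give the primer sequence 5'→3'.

5'-GTCACACGGAC-3'

The forward primer binds at positions 41–56; the product's 3' end on the top strand is position 192.
The reverse primer anneals to the top strand over positions 182–192, i.e. to GTCCGTGTGAC.
Its sequence written 5'→3' is the reverse complement: GTCACACGGAC.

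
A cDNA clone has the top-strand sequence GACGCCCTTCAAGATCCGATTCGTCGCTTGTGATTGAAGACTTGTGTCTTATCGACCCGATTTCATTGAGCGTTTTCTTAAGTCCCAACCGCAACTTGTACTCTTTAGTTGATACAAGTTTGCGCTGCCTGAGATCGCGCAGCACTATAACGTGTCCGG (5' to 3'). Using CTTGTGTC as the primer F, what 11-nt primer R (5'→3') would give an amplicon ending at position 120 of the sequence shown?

The forward primer binds at positions 41–48; the product's 3' end on the top strand is position 120.
The reverse primer anneals to the top strand over positions 110–120, i.e. to TGATACAAGTT.
Its sequence written 5'→3' is the reverse complement: AACTTGTATCA.

5'-AACTTGTATCA-3'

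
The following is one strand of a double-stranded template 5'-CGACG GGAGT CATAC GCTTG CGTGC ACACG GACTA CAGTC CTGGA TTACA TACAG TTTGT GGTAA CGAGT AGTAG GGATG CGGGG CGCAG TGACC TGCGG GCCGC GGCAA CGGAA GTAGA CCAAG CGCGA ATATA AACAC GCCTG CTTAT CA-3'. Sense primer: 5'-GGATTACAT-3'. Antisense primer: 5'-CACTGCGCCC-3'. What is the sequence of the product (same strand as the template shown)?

Scanning the template, GGATTACAT occurs at positions 43–51; this primer anneals to the bottom strand there with its 3' end pointing downstream.
The reverse primer's reverse complement is GGGCGCAGTG, which matches the template at positions 83–92.
The product is the template from position 43 through 92 (50 bp).

5'-GGATTACATACAGTTTGTGGTAACGAGTAGTAGGGATGCGGGGCGCAGTG-3'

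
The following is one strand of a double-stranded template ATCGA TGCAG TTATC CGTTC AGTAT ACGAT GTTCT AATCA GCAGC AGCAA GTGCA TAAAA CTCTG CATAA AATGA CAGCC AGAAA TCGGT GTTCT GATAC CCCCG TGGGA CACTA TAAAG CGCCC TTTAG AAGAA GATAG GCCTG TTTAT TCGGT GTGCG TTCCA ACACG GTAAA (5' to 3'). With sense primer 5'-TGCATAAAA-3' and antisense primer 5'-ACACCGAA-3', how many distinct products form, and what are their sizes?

Two products: 106 bp, 94 bp

The forward primer TGCATAAAA matches the top strand at positions 52–60, 64–72.
The reverse primer's reverse complement is TTCGGTGT, matching at positions 150–157.
Each forward site pairs with the reverse site to give a product ending at position 157: sizes 106, 94 bp.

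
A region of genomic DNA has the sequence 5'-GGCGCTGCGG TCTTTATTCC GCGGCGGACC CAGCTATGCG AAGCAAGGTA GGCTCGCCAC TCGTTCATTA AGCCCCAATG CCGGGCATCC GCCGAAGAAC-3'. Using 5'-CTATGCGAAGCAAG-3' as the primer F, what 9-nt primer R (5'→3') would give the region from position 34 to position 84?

The product's 3' end on the top strand is position 84.
The reverse primer anneals to the top strand over positions 76–84, i.e. to CAATGCCGG.
Its sequence written 5'→3' is the reverse complement: CCGGCATTG.

5'-CCGGCATTG-3'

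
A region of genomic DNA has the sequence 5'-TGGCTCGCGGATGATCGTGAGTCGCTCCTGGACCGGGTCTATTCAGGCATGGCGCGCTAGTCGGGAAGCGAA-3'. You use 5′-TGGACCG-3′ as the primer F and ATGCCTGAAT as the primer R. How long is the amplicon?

22 bp

Forward primer TGGACCG is found on the top strand at positions 29–35.
The reverse primer's reverse complement is ATTCAGGCAT, which matches the template at positions 41–50.
Product length = (reverse-primer end) − (forward-primer start) + 1 = 50 − 29 + 1 = 22 bp.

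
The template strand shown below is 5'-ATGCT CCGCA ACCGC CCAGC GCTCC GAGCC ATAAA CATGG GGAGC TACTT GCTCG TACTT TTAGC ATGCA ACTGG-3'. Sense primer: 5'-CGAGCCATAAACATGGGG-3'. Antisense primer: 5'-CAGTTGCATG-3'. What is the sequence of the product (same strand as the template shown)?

5'-CGAGCCATAAACATGGGGAGCTACTTGCTCGTACTTTTAGCATGCAACTG-3'

The forward primer matches the template at positions 25–42.
The reverse primer's reverse complement is CATGCAACTG, which matches the template at positions 65–74.
The product is the template from position 25 through 74 (50 bp).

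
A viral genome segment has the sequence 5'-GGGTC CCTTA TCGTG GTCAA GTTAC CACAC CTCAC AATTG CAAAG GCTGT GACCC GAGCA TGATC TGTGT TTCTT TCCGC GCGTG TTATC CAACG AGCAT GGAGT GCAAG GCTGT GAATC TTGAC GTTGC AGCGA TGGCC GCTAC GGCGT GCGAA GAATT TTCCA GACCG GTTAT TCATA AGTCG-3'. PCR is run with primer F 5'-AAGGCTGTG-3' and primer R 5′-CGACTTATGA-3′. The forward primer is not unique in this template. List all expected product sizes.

143 bp, 78 bp

The forward primer AAGGCTGTG matches the top strand at positions 43–51, 108–116.
The reverse primer's reverse complement is TCATAAGTCG, matching at positions 176–185.
Each forward site pairs with the reverse site to give a product ending at position 185: sizes 143, 78 bp.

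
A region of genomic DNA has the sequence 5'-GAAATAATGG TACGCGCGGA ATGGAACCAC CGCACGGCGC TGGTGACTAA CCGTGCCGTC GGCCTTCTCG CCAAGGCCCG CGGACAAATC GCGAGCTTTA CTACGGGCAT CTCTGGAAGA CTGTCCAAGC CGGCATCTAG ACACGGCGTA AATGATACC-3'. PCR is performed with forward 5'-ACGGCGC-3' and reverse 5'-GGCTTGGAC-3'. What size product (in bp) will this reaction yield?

98 bp

Forward primer ACGGCGC is found on the top strand at positions 34–40.
The reverse primer's reverse complement is GTCCAAGCC, which matches the template at positions 123–131.
Amplicon spans positions 34–131: 98 bp.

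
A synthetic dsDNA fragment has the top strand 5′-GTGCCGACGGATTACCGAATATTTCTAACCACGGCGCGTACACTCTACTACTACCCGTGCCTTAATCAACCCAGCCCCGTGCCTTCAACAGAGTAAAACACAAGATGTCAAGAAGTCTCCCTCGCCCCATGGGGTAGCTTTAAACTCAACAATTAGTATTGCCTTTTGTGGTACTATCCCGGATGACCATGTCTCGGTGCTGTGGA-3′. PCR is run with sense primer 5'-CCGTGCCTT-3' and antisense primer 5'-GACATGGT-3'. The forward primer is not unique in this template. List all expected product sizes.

The forward primer CCGTGCCTT matches the top strand at positions 55–63, 77–85.
The reverse primer's reverse complement is ACCATGTC, matching at positions 186–193.
Each forward site pairs with the reverse site to give a product ending at position 193: sizes 139, 117 bp.

139 bp, 117 bp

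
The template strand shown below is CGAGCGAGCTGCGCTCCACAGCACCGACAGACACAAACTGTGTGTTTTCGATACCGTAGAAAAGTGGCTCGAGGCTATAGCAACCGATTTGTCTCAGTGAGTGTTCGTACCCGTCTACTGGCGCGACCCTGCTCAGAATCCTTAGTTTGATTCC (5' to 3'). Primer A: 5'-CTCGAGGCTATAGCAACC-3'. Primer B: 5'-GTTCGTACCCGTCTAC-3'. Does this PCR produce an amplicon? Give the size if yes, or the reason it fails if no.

Primer A (CTCGAGGCTATAGCAACC) matches the top strand at positions 68–85 (3' end points downstream).
Primer B (GTTCGTACCCGTCTAC) also matches the top strand directly, at positions 103–118 — its reverse complement GTAGACGGGTACGAAC is not present.
Both primers anneal to the bottom strand with 3' ends pointing the same way, so neither can prime synthesis back toward the other.

No product — both primers anneal to the same strand and extend in the same direction.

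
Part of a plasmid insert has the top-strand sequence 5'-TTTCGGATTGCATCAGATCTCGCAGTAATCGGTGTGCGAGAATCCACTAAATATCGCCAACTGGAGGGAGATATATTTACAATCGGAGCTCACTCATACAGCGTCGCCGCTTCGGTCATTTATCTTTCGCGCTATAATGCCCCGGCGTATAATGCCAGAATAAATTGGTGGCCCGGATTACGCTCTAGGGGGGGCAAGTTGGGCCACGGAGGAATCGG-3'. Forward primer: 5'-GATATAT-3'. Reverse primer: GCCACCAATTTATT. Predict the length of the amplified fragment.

103 bp

Forward primer GATATAT is found on the top strand at positions 70–76.
Taking the reverse complement of GCCACCAATTTATT gives AATAAATTGGTGGC, found at positions 159–172 on the template; the primer anneals here to the top strand with its 3' end pointing upstream.
Product length = (reverse-primer end) − (forward-primer start) + 1 = 172 − 70 + 1 = 103 bp.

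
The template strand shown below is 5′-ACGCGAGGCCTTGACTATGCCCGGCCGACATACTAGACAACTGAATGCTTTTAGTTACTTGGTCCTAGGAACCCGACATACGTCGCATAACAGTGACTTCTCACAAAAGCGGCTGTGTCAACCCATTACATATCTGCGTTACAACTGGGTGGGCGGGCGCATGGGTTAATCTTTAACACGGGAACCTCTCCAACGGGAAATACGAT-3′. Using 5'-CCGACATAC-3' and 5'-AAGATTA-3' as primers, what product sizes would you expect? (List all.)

149 bp, 101 bp

The forward primer CCGACATAC matches the top strand at positions 25–33, 73–81.
The reverse primer's reverse complement is TAATCTT, matching at positions 167–173.
Each forward site pairs with the reverse site to give a product ending at position 173: sizes 149, 101 bp.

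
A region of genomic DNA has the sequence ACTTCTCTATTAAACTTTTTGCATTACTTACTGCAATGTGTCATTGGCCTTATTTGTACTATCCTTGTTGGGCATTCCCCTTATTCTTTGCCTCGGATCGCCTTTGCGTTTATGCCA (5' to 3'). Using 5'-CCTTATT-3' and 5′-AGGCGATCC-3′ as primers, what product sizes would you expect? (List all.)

The forward primer CCTTATT matches the top strand at positions 48–54, 79–85.
The reverse primer's reverse complement is GGATCGCCT, matching at positions 95–103.
Each forward site pairs with the reverse site to give a product ending at position 103: sizes 56, 25 bp.

56 bp, 25 bp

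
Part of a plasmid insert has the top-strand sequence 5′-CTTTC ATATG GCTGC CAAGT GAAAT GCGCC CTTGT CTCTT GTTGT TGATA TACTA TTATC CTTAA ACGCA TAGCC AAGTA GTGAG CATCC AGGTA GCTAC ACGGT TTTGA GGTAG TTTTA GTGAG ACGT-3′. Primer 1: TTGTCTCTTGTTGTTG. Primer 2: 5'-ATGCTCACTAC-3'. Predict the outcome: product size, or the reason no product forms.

Yes — a 57 bp product.

Primer 1 (TTGTCTCTTGTTGTTG) matches the top strand at positions 32–47; it acts as a forward primer.
Primer 2's reverse complement is GTAGTGAGCAT, matching the top strand at positions 78–88; it acts as a reverse primer.
The 3' ends face each other across positions 32–88, giving a 57 bp product.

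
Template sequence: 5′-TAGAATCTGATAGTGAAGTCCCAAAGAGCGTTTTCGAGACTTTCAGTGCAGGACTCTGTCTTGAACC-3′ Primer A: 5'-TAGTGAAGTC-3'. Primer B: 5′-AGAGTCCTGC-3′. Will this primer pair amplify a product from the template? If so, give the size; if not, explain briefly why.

Primer A (TAGTGAAGTC) matches the top strand at positions 11–20; it acts as a forward primer.
Primer B's reverse complement is GCAGGACTCT, matching the top strand at positions 48–57; it acts as a reverse primer.
The 3' ends face each other across positions 11–57, giving a 47 bp product.

Yes — a 47 bp product.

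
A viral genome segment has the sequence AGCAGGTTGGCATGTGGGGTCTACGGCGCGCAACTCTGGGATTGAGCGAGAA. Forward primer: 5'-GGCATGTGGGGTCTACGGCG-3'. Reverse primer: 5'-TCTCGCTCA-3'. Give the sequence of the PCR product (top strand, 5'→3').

5'-GGCATGTGGGGTCTACGGCGCGCAACTCTGGGATTGAGCGAGA-3'

Forward primer GGCATGTGGGGTCTACGGCG is found on the top strand at positions 9–28.
Reverse complement of the reverse primer: TGAGCGAGA. This occurs on the top strand at positions 43–51.
The product is the template from position 9 through 51 (43 bp).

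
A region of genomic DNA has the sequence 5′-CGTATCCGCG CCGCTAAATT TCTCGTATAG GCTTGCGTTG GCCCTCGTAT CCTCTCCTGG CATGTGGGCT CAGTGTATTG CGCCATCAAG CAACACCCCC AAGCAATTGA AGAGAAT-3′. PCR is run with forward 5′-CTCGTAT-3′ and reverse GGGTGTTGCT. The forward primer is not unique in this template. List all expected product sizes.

The forward primer CTCGTAT matches the top strand at positions 22–28, 44–50.
The reverse primer's reverse complement is AGCAACACCC, matching at positions 89–98.
Each forward site pairs with the reverse site to give a product ending at position 98: sizes 77, 55 bp.

77 bp, 55 bp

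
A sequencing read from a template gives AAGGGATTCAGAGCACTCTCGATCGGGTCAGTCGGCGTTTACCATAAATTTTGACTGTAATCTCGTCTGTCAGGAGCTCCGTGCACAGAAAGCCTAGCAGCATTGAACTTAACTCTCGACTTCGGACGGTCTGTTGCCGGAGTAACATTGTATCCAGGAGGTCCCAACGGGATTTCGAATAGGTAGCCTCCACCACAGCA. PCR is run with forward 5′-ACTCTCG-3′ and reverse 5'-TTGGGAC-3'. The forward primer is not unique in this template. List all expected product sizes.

153 bp, 56 bp

The forward primer ACTCTCG matches the top strand at positions 15–21, 112–118.
The reverse primer's reverse complement is GTCCCAA, matching at positions 161–167.
Each forward site pairs with the reverse site to give a product ending at position 167: sizes 153, 56 bp.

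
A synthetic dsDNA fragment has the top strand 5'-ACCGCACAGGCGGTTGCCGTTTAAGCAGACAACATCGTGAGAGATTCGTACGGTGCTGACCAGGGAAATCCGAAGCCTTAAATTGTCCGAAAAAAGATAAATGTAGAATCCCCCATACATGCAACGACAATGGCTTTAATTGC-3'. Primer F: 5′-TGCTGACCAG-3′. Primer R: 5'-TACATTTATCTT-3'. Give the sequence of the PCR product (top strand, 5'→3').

Forward primer TGCTGACCAG is found on the top strand at positions 54–63.
Taking the reverse complement of TACATTTATCTT gives AAGATAAATGTA, found at positions 94–105 on the template; the primer anneals here to the top strand with its 3' end pointing upstream.
The product is the template from position 54 through 105 (52 bp).

5'-TGCTGACCAGGGAAATCCGAAGCCTTAAATTGTCCGAAAAAAGATAAATGTA-3'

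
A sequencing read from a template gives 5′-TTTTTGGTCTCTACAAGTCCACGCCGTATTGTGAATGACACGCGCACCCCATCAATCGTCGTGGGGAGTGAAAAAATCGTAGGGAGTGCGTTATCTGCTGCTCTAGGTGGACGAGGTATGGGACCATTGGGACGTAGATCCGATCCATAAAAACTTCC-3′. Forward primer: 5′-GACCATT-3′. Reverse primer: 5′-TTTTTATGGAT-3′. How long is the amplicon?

Forward primer GACCATT is found on the top strand at positions 122–128.
The reverse primer's reverse complement is ATCCATAAAAA, which matches the template at positions 143–153.
Product length = (reverse-primer end) − (forward-primer start) + 1 = 153 − 122 + 1 = 32 bp.

32 bp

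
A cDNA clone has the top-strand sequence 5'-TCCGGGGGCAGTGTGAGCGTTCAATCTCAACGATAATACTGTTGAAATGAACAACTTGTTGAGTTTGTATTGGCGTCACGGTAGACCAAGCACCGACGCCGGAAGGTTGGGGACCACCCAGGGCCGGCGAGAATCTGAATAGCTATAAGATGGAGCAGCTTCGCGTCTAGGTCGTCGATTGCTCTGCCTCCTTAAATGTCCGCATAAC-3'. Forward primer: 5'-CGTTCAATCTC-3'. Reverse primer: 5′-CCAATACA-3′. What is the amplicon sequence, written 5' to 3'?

5'-CGTTCAATCTCAACGATAATACTGTTGAAATGAACAACTTGTTGAGTTTGTATTGG-3'

Forward primer CGTTCAATCTC is found on the top strand at positions 18–28.
The reverse primer's reverse complement is TGTATTGG, which matches the template at positions 66–73.
The product is the template from position 18 through 73 (56 bp).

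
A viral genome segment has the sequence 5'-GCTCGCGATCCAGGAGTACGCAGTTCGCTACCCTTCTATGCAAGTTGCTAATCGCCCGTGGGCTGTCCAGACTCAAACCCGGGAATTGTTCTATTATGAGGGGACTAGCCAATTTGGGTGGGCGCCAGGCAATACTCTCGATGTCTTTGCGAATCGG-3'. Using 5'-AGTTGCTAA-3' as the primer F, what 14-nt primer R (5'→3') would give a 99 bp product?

The forward primer binds at positions 43–51, so a 99 bp product ends at position 43 + 99 − 1 = 141.
The reverse primer anneals to the top strand over positions 128–141, i.e. to GGCAATACTCTCGA.
Its sequence written 5'→3' is the reverse complement: TCGAGAGTATTGCC.

5'-TCGAGAGTATTGCC-3'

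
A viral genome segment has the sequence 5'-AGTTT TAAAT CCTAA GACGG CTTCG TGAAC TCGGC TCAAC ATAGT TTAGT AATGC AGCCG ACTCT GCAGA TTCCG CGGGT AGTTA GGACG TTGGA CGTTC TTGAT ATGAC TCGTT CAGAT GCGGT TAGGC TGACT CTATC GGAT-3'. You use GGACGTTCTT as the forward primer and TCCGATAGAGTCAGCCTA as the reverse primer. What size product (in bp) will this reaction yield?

51 bp

Forward primer GGACGTTCTT is found on the top strand at positions 93–102.
The reverse primer's reverse complement is TAGGCTGACTCTATCGGA, which matches the template at positions 126–143.
Product length = (reverse-primer end) − (forward-primer start) + 1 = 143 − 93 + 1 = 51 bp.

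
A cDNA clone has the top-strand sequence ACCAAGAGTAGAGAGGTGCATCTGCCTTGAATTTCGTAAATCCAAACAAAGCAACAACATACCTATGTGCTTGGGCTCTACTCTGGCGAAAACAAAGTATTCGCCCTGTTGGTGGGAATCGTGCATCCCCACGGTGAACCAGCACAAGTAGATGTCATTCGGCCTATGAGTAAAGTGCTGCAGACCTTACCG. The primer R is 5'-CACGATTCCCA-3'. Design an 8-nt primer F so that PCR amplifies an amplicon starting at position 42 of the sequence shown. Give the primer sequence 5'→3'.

5'-CCAAACAA-3'

The reverse primer's reverse complement TGGGAATCGTG matches the template at positions 113–123; the product starts at position 42.
The forward primer is identical to the top strand over positions 42–49: CCAAACAA.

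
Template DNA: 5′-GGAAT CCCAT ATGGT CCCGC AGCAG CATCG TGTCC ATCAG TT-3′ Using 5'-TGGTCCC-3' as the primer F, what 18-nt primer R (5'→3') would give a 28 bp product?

The forward primer binds at positions 12–18, so a 28 bp product ends at position 12 + 28 − 1 = 39.
The reverse primer anneals to the top strand over positions 22–39, i.e. to GCAGCATCGTGTCCATCA.
Its sequence written 5'→3' is the reverse complement: TGATGGACACGATGCTGC.

5'-TGATGGACACGATGCTGC-3'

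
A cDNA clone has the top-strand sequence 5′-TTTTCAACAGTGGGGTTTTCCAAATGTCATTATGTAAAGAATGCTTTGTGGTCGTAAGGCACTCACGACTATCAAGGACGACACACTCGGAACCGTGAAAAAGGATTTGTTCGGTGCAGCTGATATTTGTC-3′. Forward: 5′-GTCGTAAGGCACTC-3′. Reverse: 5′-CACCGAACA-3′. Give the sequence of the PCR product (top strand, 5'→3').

Scanning the template, GTCGTAAGGCACTC occurs at positions 51–64; this primer anneals to the bottom strand there with its 3' end pointing downstream.
The reverse primer's reverse complement is TGTTCGGTG, which matches the template at positions 108–116.
The product is the template from position 51 through 116 (66 bp).

5'-GTCGTAAGGCACTCACGACTATCAAGGACGACACACTCGGAACCGTGAAAAAGGATTTGTTCGGTG-3'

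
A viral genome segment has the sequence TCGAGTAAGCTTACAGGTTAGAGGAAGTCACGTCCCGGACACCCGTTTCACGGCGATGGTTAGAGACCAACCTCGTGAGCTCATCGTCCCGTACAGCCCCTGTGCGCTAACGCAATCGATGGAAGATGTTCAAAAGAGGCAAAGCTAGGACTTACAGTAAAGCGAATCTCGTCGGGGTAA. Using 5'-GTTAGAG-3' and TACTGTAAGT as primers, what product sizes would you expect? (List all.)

143 bp, 101 bp

The forward primer GTTAGAG matches the top strand at positions 17–23, 59–65.
The reverse primer's reverse complement is ACTTACAGTA, matching at positions 150–159.
Each forward site pairs with the reverse site to give a product ending at position 159: sizes 143, 101 bp.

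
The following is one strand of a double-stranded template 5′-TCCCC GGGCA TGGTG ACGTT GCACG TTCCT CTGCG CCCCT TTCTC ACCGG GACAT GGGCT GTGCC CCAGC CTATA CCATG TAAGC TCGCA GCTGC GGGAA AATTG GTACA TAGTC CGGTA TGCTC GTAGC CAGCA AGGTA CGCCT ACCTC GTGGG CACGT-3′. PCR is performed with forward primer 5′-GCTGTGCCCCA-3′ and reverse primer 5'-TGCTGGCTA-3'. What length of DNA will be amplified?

78 bp

The forward primer matches the template at positions 58–68.
The reverse primer's reverse complement is TAGCCAGCA, which matches the template at positions 127–135.
Amplicon spans positions 58–135: 78 bp.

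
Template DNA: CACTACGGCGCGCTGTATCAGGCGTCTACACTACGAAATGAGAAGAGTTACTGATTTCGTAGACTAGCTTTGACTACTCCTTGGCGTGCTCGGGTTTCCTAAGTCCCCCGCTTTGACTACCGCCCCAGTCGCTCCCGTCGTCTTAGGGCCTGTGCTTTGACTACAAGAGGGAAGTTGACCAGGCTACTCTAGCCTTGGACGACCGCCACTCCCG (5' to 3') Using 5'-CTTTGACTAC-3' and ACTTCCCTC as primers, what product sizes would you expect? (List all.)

108 bp, 65 bp, 21 bp

The forward primer CTTTGACTAC matches the top strand at positions 68–77, 111–120, 155–164.
The reverse primer's reverse complement is GAGGGAAGT, matching at positions 167–175.
Each forward site pairs with the reverse site to give a product ending at position 175: sizes 108, 65, 21 bp.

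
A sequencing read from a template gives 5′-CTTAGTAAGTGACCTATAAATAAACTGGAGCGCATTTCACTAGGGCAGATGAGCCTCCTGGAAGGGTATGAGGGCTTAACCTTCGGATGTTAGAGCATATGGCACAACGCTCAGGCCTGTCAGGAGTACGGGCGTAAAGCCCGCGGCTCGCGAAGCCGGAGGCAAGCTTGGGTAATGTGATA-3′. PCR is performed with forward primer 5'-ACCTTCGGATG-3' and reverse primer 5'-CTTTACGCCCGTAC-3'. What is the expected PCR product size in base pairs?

61 bp

Scanning the template, ACCTTCGGATG occurs at positions 79–89; this primer anneals to the bottom strand there with its 3' end pointing downstream.
Reverse complement of the reverse primer: GTACGGGCGTAAAG. This occurs on the top strand at positions 126–139.
The product runs from position 79 to position 139, so its length is 139 − 79 + 1 = 61 bp.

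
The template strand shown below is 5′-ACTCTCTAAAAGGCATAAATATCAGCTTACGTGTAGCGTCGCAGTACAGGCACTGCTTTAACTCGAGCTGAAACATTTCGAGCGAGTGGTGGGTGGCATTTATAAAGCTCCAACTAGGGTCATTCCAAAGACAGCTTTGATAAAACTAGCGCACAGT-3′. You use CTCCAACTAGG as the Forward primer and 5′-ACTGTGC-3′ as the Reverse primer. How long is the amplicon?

50 bp

The forward primer matches the template at positions 108–118.
The reverse primer's reverse complement is GCACAGT, which matches the template at positions 151–157.
The product runs from position 108 to position 157, so its length is 157 − 108 + 1 = 50 bp.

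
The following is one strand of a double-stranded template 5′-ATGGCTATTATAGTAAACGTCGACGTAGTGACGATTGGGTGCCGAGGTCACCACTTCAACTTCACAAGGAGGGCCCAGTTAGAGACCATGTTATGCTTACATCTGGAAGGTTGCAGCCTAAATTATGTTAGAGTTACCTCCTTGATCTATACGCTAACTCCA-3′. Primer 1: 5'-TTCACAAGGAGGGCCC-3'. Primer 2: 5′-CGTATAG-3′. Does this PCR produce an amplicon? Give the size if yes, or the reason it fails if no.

Yes — a 93 bp product.

Primer 1 (TTCACAAGGAGGGCCC) matches the top strand at positions 61–76; it acts as a forward primer.
Primer 2's reverse complement is CTATACG, matching the top strand at positions 147–153; it acts as a reverse primer.
The 3' ends face each other across positions 61–153, giving a 93 bp product.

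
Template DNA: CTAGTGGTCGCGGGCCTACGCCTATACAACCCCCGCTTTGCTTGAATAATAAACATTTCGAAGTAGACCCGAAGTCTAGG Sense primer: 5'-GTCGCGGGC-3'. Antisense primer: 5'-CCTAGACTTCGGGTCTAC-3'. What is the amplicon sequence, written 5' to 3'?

5'-GTCGCGGGCCTACGCCTATACAACCCCCGCTTTGCTTGAATAATAAACATTTCGAAGTAGACCCGAAGTCTAGG-3'

The forward primer matches the template at positions 7–15.
Reverse complement of the reverse primer: GTAGACCCGAAGTCTAGG. This occurs on the top strand at positions 63–80.
The product is the template from position 7 through 80 (74 bp).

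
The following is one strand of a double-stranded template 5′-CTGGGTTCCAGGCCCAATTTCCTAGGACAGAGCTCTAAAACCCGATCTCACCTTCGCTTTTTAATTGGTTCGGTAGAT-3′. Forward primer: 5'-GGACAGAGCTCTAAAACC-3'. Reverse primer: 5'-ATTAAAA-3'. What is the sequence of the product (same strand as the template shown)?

5'-GGACAGAGCTCTAAAACCCGATCTCACCTTCGCTTTTTAAT-3'

Forward primer GGACAGAGCTCTAAAACC is found on the top strand at positions 25–42.
Taking the reverse complement of ATTAAAA gives TTTTAAT, found at positions 59–65 on the template; the primer anneals here to the top strand with its 3' end pointing upstream.
The product is the template from position 25 through 65 (41 bp).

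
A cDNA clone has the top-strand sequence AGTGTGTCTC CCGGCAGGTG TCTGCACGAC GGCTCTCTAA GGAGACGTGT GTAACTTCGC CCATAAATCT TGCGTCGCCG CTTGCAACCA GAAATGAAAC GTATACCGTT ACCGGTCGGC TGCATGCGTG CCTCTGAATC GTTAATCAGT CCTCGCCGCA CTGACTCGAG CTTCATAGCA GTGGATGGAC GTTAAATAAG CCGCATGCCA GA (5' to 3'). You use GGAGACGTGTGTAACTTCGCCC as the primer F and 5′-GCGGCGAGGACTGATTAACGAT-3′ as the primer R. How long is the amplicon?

119 bp

Scanning the template, GGAGACGTGTGTAACTTCGCCC occurs at positions 41–62; this primer anneals to the bottom strand there with its 3' end pointing downstream.
Taking the reverse complement of GCGGCGAGGACTGATTAACGAT gives ATCGTTAATCAGTCCTCGCCGC, found at positions 138–159 on the template; the primer anneals here to the top strand with its 3' end pointing upstream.
Amplicon spans positions 41–159: 119 bp.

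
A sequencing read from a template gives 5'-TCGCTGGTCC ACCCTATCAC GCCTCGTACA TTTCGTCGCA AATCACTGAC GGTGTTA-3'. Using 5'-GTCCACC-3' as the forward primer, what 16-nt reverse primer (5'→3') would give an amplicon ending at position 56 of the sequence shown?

The forward primer binds at positions 7–13; the product's 3' end on the top strand is position 56.
The reverse primer anneals to the top strand over positions 41–56, i.e. to AATCACTGACGGTGTT.
Its sequence written 5'→3' is the reverse complement: AACACCGTCAGTGATT.

5'-AACACCGTCAGTGATT-3'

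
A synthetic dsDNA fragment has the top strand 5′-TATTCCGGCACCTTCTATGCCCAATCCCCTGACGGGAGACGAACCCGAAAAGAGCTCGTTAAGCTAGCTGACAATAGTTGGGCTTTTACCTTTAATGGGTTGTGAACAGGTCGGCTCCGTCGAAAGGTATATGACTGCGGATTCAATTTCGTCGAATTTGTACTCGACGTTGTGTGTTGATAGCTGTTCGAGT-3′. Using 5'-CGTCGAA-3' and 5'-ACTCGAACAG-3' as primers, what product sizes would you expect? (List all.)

The forward primer CGTCGAA matches the top strand at positions 118–124, 150–156.
The reverse primer's reverse complement is CTGTTCGAGT, matching at positions 184–193.
Each forward site pairs with the reverse site to give a product ending at position 193: sizes 76, 44 bp.

76 bp, 44 bp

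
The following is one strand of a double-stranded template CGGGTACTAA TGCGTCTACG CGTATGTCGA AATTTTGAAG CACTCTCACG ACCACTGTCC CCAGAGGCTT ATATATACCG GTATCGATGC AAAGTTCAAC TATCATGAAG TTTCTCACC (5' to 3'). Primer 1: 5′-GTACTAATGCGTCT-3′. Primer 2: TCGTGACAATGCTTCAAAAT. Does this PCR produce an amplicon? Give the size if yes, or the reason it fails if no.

Primer 2 (TCGTGACAATGCTTCAAAAT) does not match the top strand, and its reverse complement ATTTTGAAGCATTGTCACGA does not match either.
With no annealing site for primer 2, no amplification occurs.

No product — primer 2 has no binding site in the template.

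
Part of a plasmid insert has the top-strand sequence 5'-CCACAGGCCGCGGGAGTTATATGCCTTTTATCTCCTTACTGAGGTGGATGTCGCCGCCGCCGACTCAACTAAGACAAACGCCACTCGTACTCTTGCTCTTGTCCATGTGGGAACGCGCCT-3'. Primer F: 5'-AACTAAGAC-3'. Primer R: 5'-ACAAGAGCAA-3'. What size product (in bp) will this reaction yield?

36 bp

The forward primer matches the template at positions 67–75.
The reverse primer's reverse complement is TTGCTCTTGT, which matches the template at positions 93–102.
The product runs from position 67 to position 102, so its length is 102 − 67 + 1 = 36 bp.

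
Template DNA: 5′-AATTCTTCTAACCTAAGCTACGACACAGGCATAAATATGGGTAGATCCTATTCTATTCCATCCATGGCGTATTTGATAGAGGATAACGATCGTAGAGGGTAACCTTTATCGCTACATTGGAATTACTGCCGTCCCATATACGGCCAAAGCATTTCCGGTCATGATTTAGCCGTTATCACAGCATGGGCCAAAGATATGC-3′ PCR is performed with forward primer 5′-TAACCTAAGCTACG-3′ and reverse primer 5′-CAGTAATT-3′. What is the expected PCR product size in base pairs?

Scanning the template, TAACCTAAGCTACG occurs at positions 9–22; this primer anneals to the bottom strand there with its 3' end pointing downstream.
Taking the reverse complement of CAGTAATT gives AATTACTG, found at positions 121–128 on the template; the primer anneals here to the top strand with its 3' end pointing upstream.
Amplicon spans positions 9–128: 120 bp.

120 bp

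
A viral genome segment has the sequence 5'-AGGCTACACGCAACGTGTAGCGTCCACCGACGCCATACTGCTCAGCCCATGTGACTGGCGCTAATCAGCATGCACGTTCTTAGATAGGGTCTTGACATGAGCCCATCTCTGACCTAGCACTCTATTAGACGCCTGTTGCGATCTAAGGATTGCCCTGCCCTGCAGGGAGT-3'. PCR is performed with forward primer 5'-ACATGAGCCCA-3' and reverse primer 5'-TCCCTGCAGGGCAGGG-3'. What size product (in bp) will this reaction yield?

The forward primer matches the template at positions 95–105.
Reverse complement of the reverse primer: CCCTGCCCTGCAGGGA. This occurs on the top strand at positions 153–168.
The product runs from position 95 to position 168, so its length is 168 − 95 + 1 = 74 bp.

74 bp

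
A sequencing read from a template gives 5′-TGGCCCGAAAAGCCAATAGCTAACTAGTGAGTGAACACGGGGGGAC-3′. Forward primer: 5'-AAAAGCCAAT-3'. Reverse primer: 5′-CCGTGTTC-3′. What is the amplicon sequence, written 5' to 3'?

5'-AAAAGCCAATAGCTAACTAGTGAGTGAACACGG-3'

Scanning the template, AAAAGCCAAT occurs at positions 8–17; this primer anneals to the bottom strand there with its 3' end pointing downstream.
The reverse primer's reverse complement is GAACACGG, which matches the template at positions 33–40.
The product is the template from position 8 through 40 (33 bp).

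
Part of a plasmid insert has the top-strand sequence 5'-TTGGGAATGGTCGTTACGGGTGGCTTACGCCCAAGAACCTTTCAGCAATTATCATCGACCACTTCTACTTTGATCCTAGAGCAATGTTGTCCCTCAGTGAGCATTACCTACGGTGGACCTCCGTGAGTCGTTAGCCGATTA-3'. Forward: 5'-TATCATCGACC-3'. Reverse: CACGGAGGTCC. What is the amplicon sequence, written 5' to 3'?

Forward primer TATCATCGACC is found on the top strand at positions 50–60.
Reverse complement of the reverse primer: GGACCTCCGTG. This occurs on the top strand at positions 115–125.
The product is the template from position 50 through 125 (76 bp).

5'-TATCATCGACCACTTCTACTTTGATCCTAGAGCAATGTTGTCCCTCAGTGAGCATTACCTACGGTGGACCTCCGTG-3'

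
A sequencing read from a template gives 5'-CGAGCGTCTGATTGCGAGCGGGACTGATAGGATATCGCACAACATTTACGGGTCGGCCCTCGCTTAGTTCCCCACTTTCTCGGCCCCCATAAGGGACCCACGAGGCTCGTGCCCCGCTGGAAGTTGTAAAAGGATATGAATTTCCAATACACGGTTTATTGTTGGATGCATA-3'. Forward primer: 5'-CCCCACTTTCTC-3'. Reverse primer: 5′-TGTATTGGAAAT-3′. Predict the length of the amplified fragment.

82 bp

Forward primer CCCCACTTTCTC is found on the top strand at positions 70–81.
Taking the reverse complement of TGTATTGGAAAT gives ATTTCCAATACA, found at positions 140–151 on the template; the primer anneals here to the top strand with its 3' end pointing upstream.
Amplicon spans positions 70–151: 82 bp.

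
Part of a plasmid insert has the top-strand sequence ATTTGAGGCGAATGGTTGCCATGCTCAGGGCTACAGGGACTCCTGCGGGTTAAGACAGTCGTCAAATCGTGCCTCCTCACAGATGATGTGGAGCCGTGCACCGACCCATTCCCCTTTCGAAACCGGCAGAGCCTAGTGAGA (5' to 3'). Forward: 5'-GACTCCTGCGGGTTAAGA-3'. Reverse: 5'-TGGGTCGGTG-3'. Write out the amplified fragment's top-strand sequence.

5'-GACTCCTGCGGGTTAAGACAGTCGTCAAATCGTGCCTCCTCACAGATGATGTGGAGCCGTGCACCGACCCA-3'

Scanning the template, GACTCCTGCGGGTTAAGA occurs at positions 38–55; this primer anneals to the bottom strand there with its 3' end pointing downstream.
The reverse primer's reverse complement is CACCGACCCA, which matches the template at positions 99–108.
The product is the template from position 38 through 108 (71 bp).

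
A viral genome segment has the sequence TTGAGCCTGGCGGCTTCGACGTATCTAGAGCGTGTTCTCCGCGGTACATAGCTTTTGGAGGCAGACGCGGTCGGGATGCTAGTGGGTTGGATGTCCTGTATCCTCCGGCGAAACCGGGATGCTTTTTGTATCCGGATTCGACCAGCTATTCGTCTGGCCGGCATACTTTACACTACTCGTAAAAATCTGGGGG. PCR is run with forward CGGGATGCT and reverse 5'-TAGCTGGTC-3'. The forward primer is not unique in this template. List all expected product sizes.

77 bp, 34 bp

The forward primer CGGGATGCT matches the top strand at positions 72–80, 115–123.
The reverse primer's reverse complement is GACCAGCTA, matching at positions 140–148.
Each forward site pairs with the reverse site to give a product ending at position 148: sizes 77, 34 bp.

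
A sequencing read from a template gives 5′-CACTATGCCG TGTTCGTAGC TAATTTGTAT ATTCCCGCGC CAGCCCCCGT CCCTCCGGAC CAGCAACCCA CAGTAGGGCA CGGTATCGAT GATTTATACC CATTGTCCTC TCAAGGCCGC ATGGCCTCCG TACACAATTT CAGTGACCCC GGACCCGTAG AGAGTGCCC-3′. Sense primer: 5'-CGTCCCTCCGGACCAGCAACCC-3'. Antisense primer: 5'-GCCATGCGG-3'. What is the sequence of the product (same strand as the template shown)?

The forward primer matches the template at positions 48–69.
Taking the reverse complement of GCCATGCGG gives CCGCATGGC, found at positions 117–125 on the template; the primer anneals here to the top strand with its 3' end pointing upstream.
The product is the template from position 48 through 125 (78 bp).

5'-CGTCCCTCCGGACCAGCAACCCACAGTAGGGCACGGTATCGATGATTTATACCCATTGTCCTCTCAAGGCCGCATGGC-3'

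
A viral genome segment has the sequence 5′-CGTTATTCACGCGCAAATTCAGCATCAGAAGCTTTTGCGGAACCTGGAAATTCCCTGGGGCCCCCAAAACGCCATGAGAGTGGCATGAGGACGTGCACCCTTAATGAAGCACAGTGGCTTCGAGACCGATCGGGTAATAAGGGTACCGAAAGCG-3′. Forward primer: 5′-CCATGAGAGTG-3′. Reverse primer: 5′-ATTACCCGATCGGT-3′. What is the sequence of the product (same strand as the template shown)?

Scanning the template, CCATGAGAGTG occurs at positions 72–82; this primer anneals to the bottom strand there with its 3' end pointing downstream.
The reverse primer's reverse complement is ACCGATCGGGTAAT, which matches the template at positions 125–138.
The product is the template from position 72 through 138 (67 bp).

5'-CCATGAGAGTGGCATGAGGACGTGCACCCTTAATGAAGCACAGTGGCTTCGAGACCGATCGGGTAAT-3'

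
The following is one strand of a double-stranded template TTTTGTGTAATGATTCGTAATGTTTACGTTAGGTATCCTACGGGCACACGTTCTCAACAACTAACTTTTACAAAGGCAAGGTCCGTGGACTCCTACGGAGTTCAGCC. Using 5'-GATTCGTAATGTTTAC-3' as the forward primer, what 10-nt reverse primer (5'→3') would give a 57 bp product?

The forward primer binds at positions 12–27, so a 57 bp product ends at position 12 + 57 − 1 = 68.
The reverse primer anneals to the top strand over positions 59–68, i.e. to AACTAACTTT.
Its sequence written 5'→3' is the reverse complement: AAAGTTAGTT.

5'-AAAGTTAGTT-3'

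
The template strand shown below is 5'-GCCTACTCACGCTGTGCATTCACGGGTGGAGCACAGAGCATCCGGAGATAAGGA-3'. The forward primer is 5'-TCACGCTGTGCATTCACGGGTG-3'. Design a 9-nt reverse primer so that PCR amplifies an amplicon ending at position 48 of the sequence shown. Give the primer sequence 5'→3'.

The forward primer binds at positions 7–28; the product's 3' end on the top strand is position 48.
The reverse primer anneals to the top strand over positions 40–48, i.e. to ATCCGGAGA.
Its sequence written 5'→3' is the reverse complement: TCTCCGGAT.

5'-TCTCCGGAT-3'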